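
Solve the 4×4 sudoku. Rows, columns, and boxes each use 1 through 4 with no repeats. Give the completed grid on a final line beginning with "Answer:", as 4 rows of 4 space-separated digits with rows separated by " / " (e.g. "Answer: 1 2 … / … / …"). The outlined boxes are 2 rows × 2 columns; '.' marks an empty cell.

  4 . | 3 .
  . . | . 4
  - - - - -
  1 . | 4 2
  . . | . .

Step 1. [r1c2∈{1,2}] row 1 places 2 nowhere but r1c2 ⇒ r1c2=2.
Step 2. [r3c2∈{3}] r3c2 has the single candidate 3, so r3c2=3.
Step 3. [r1c4∈{1}] only 1 remains possible at r1c4, so r1c4=1.
Step 4. [r4c4∈{3}] nothing but 3 survives at r4c4, so r4c4=3.
Step 5. [r2c2∈{1}] r2c2 has the single candidate 1 ⇒ r2c2=1.
Step 6. [r4c1∈{2}] nothing but 2 survives at r4c1. So r4c1=2.
Step 7. [r2c3∈{2}] r2c3 is down to just 2 ⇒ r2c3=2.
Step 8. [r4c3∈{1}] nothing but 1 survives at r4c3, so r4c3=1.
Step 9. [r2c1∈{3}] r2c1's peers cover all but 3, so r2c1=3.
Step 10. [r4c2∈{4}] nothing but 4 survives at r4c2 ⇒ r4c2=4.

Answer: 4 2 3 1 / 3 1 2 4 / 1 3 4 2 / 2 4 1 3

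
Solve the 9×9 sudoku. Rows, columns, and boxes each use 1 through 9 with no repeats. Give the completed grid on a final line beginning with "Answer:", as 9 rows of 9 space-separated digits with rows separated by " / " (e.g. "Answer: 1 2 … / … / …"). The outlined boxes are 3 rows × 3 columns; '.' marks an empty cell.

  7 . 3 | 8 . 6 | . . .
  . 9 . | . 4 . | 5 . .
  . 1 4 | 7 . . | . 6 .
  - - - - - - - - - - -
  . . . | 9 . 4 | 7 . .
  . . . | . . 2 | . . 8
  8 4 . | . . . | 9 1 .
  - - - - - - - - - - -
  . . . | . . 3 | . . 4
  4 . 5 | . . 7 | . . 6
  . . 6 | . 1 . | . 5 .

Step 1. [r8c4∈{2}] r8c4 is down to just 2 ⇒ r8c4=2.
Step 2. [r6c6∈{5}] r6c6 has the single candidate 5 ⇒ r6c6=5.
Step 3. [r5c7∈{3,4,6}] 6 has one home in col 7: r5c7, so r5c7=6.
Step 4. [r3c7∈{2,3,8}] across row 3, 8 lands solely at r3c7. So r3c7=8.
Step 5. [r4c2∈{2,3,5,6}] col 2 places 6 nowhere but r4c2 ⇒ r4c2=6.
Step 6. [r3c6∈{9}] only 9 remains possible at r3c6 ⇒ r3c6=9.
Step 7. [r5c4∈{1,3}] 1 has one home in box 5: r5c4. So r5c4=1.
Step 8. [r2c4∈{3}] r2c4's peers cover all but 3, so r2c4=3.
Step 9. [r3c9∈{2,3}] r3c9 is the only open cell in row 3 admitting 3. So r3c9=3.
Step 10. [r6c9∈{2}] r6c9 is down to just 2 ⇒ r6c9=2.
Step 11. [r6c5∈{3,6,7}] across row 6, 3 lands solely at r6c5, so r6c5=3.
Step 12. [r7c5∈{5,6,8,9}] in col 5, 6 fits only at r7c5, so r7c5=6.
Step 13. [r8c7∈{1,3}] 1 has one home in row 8: r8c7, so r8c7=1.
Step 14. [r7c7∈{2}] r7c7 has the single candidate 2 ⇒ r7c7=2.
Step 15. [r4c8∈{3}] r4c8 is down to just 3 ⇒ r4c8=3.
Step 16. [r8c2∈{3,8}] 3 has one home in row 8: r8c2, so r8c2=3.
Step 17. [r6c3∈{7}] nothing but 7 survives at r6c3 ⇒ r6c3=7.
Step 18. [r5c2∈{5}] r5c2 is down to just 5, so r5c2=5.
Step 19. [r1c2∈{2}] only 2 remains possible at r1c2. So r1c2=2.
Step 20. [r5c3∈{9}] r5c3 is down to just 9. So r5c3=9.
Step 21. [r9c1∈{2,9}] 2 has one home in row 9: r9c1, so r9c1=2.
Step 22. [r9c9∈{7,9}] across row 9, 9 lands solely at r9c9, so r9c9=9.
Step 23. [r7c8∈{7,8}] r7c8 is the only open cell in box 9 admitting 7, so r7c8=7.
Step 24. [r9c6∈{8}] only 8 remains possible at r9c6. So r9c6=8.
Step 25. [r4c1∈{1}] nothing but 1 survives at r4c1. So r4c1=1.
Step 26. [r3c5∈{2,5}] in row 3, 2 fits only at r3c5. So r3c5=2.
Step 27. [r2c6∈{1}] r2c6 is down to just 1 ⇒ r2c6=1.
Step 28. [r2c3∈{8}] r2c3 has the single candidate 8 ⇒ r2c3=8.
Step 29. [r5c8∈{4}] r5c8's peers cover all but 4 ⇒ r5c8=4.
Step 30. [r6c4∈{6}] nothing but 6 survives at r6c4 ⇒ r6c4=6.
Step 31. [r9c2∈{7}] r9c2 is down to just 7. So r9c2=7.
Step 32. [r3c1∈{5}] nothing but 5 survives at r3c1. So r3c1=5.
Step 33. [r4c3∈{2}] only 2 remains possible at r4c3 ⇒ r4c3=2.
Step 34. [r5c1∈{3}] r5c1 is down to just 3 ⇒ r5c1=3.
Step 35. [r2c1∈{6}] only 6 remains possible at r2c1, so r2c1=6.
Step 36. [r7c4∈{5}] only 5 remains possible at r7c4. So r7c4=5.
Step 37. [r8c8∈{8}] nothing but 8 survives at r8c8. So r8c8=8.
Step 38. [r7c1∈{9}] r7c1's peers cover all but 9. So r7c1=9.
Step 39. [r5c5∈{7}] only 7 remains possible at r5c5, so r5c5=7.
Step 40. [r4c5∈{8}] r4c5 is down to just 8. So r4c5=8.
Step 41. [r7c2∈{8}] r7c2's peers cover all but 8, so r7c2=8.
Step 42. [r8c5∈{9}] r8c5 is down to just 9, so r8c5=9.
Step 43. [r7c3∈{1}] nothing but 1 survives at r7c3. So r7c3=1.
Step 44. [r1c8∈{9}] r1c8's peers cover all but 9. So r1c8=9.
Step 45. [r1c7∈{4}] only 4 remains possible at r1c7, so r1c7=4.
Step 46. [r1c5∈{5}] r1c5 is down to just 5 ⇒ r1c5=5.
Step 47. [r9c4∈{4}] r9c4 is down to just 4. So r9c4=4.
Step 48. [r2c8∈{2}] only 2 remains possible at r2c8, so r2c8=2.
Step 49. [r2c9∈{7}] r2c9 is down to just 7. So r2c9=7.
Step 50. [r1c9∈{1}] r1c9 is down to just 1 ⇒ r1c9=1.
Step 51. [r9c7∈{3}] r9c7 has the single candidate 3 ⇒ r9c7=3.
Step 52. [r4c9∈{5}] only 5 remains possible at r4c9. So r4c9=5.

Answer: 7 2 3 8 5 6 4 9 1 / 6 9 8 3 4 1 5 2 7 / 5 1 4 7 2 9 8 6 3 / 1 6 2 9 8 4 7 3 5 / 3 5 9 1 7 2 6 4 8 / 8 4 7 6 3 5 9 1 2 / 9 8 1 5 6 3 2 7 4 / 4 3 5 2 9 7 1 8 6 / 2 7 6 4 1 8 3 5 9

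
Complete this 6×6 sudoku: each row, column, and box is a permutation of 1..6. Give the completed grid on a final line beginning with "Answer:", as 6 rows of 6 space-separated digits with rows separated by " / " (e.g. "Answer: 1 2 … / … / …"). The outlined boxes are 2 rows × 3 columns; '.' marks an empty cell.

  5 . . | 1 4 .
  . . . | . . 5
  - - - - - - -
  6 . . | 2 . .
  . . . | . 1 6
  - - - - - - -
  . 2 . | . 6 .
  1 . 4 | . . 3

Step 1. [r6c4∈{5}] only 5 remains possible at r6c4, so r6c4=5.
Step 2. [r5c1∈{3}] r5c1 is down to just 3. So r5c1=3.
Step 3. [r2c4∈{3,6}] col 4 places 6 nowhere but r2c4 ⇒ r2c4=6.
Step 4. [r2c5∈{2,3}] across box 2, 3 lands solely at r2c5. So r2c5=3.
Step 5. [r3c6∈{4}] r3c6 is down to just 4 ⇒ r3c6=4.
Step 6. [r1c3∈{2,3,6}] r1c3 is the only open cell in col 3 admitting 6, so r1c3=6.
Step 7. [r3c5∈{5}] only 5 remains possible at r3c5, so r3c5=5.
Step 8. [r4c2∈{3,4,5}] across col 2, 5 lands solely at r4c2 ⇒ r4c2=5.
Step 9. [r4c1∈{2,4}] 4 has one home in row 4: r4c1 ⇒ r4c1=4.
Step 10. [r4c3∈{2,3}] row 4 places 2 nowhere but r4c3. So r4c3=2.
Step 11. [r3c3∈{1,3}] across col 3, 3 lands solely at r3c3, so r3c3=3.
Step 12. [r2c3∈{1}] r2c3's peers cover all but 1. So r2c3=1.
Step 13. [r5c3∈{5}] only 5 remains possible at r5c3, so r5c3=5.
Step 14. [r6c5∈{2}] r6c5 is down to just 2 ⇒ r6c5=2.
Step 15. [r3c2∈{1}] r3c2 is down to just 1, so r3c2=1.
Step 16. [r6c2∈{6}] nothing but 6 survives at r6c2, so r6c2=6.
Step 17. [r2c1∈{2}] nothing but 2 survives at r2c1. So r2c1=2.
Step 18. [r5c6∈{1}] nothing but 1 survives at r5c6 ⇒ r5c6=1.
Step 19. [r1c2∈{3}] only 3 remains possible at r1c2. So r1c2=3.
Step 20. [r4c4∈{3}] nothing but 3 survives at r4c4 ⇒ r4c4=3.
Step 21. [r1c6∈{2}] only 2 remains possible at r1c6 ⇒ r1c6=2.
Step 22. [r2c2∈{4}] r2c2 is down to just 4 ⇒ r2c2=4.
Step 23. [r5c4∈{4}] nothing but 4 survives at r5c4 ⇒ r5c4=4.

Answer: 5 3 6 1 4 2 / 2 4 1 6 3 5 / 6 1 3 2 5 4 / 4 5 2 3 1 6 / 3 2 5 4 6 1 / 1 6 4 5 2 3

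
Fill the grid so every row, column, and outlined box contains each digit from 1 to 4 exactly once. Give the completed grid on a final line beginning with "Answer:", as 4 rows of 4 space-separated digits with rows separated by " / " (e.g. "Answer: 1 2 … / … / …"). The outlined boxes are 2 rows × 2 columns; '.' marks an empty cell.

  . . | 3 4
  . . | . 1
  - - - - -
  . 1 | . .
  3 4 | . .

Step 1. [r3c1∈{2}] r3c1's peers cover all but 2 ⇒ r3c1=2.
Step 2. [r2c3∈{2}] r2c3's peers cover all but 2 ⇒ r2c3=2.
Step 3. [r3c3∈{4}] nothing but 4 survives at r3c3. So r3c3=4.
Step 4. [r3c4∈{3}] r3c4 has the single candidate 3 ⇒ r3c4=3.
Step 5. [r1c1∈{1}] only 1 remains possible at r1c1, so r1c1=1.
Step 6. [r1c2∈{2}] r1c2 is down to just 2, so r1c2=2.
Step 7. [r2c1∈{4}] r2c1 is down to just 4, so r2c1=4.
Step 8. [r4c3∈{1}] nothing but 1 survives at r4c3. So r4c3=1.
Step 9. [r2c2∈{3}] r2c2 has the single candidate 3. So r2c2=3.
Step 10. [r4c4∈{2}] r4c4's peers cover all but 2, so r4c4=2.

Answer: 1 2 3 4 / 4 3 2 1 / 2 1 4 3 / 3 4 1 2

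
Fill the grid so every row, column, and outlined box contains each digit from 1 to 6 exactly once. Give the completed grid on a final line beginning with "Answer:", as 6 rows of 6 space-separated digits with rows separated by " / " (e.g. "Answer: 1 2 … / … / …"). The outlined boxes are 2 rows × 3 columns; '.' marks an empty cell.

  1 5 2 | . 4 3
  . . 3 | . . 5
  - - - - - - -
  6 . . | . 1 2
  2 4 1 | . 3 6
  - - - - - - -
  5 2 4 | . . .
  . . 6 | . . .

Step 1. [r2c4∈{1,2,6}] across row 2, 1 lands solely at r2c4. So r2c4=1.
Step 2. [r6c4∈{2,3,4,5}] across col 4, 2 lands solely at r6c4. So r6c4=2.
Step 3. [r6c2∈{1,3}] 1 has one home in col 2: r6c2 ⇒ r6c2=1.
Step 4. [r5c5∈{6}] r5c5's peers cover all but 6 ⇒ r5c5=6.
Step 5. [r3c4∈{4,5}] 4 has one home in row 3: r3c4 ⇒ r3c4=4.
Step 6. [r6c1∈{3}] nothing but 3 survives at r6c1, so r6c1=3.
Step 7. [r2c2∈{6}] r2c2 has the single candidate 6 ⇒ r2c2=6.
Step 8. [r2c5∈{2}] only 2 remains possible at r2c5 ⇒ r2c5=2.
Step 9. [r6c5∈{5}] r6c5 is down to just 5 ⇒ r6c5=5.
Step 10. [r3c3∈{5}] r3c3's peers cover all but 5. So r3c3=5.
Step 11. [r3c2∈{3}] r3c2 is down to just 3. So r3c2=3.
Step 12. [r5c4∈{3}] r5c4's peers cover all but 3, so r5c4=3.
Step 13. [r5c6∈{1}] nothing but 1 survives at r5c6. So r5c6=1.
Step 14. [r1c4∈{6}] only 6 remains possible at r1c4. So r1c4=6.
Step 15. [r4c4∈{5}] r4c4's peers cover all but 5 ⇒ r4c4=5.
Step 16. [r2c1∈{4}] only 4 remains possible at r2c1, so r2c1=4.
Step 17. [r6c6∈{4}] r6c6 is down to just 4 ⇒ r6c6=4.

Answer: 1 5 2 6 4 3 / 4 6 3 1 2 5 / 6 3 5 4 1 2 / 2 4 1 5 3 6 / 5 2 4 3 6 1 / 3 1 6 2 5 4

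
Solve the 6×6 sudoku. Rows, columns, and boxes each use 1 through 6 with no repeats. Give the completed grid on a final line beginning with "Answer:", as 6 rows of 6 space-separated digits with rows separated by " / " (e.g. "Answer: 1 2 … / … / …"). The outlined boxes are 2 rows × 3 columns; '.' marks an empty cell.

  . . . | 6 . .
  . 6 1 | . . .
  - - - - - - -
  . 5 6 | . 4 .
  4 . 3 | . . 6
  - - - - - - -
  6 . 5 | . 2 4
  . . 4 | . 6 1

Step 1. [r5c4∈{3}] r5c4 is down to just 3, so r5c4=3.
Step 2. [r1c3∈{2}] only 2 remains possible at r1c3 ⇒ r1c3=2.
Step 3. [r3c1∈{1,2}] in col 1, 1 fits only at r3c1, so r3c1=1.
Step 4. [r3c4∈{2}] r3c4 is down to just 2. So r3c4=2.
Step 5. [r1c5∈{1,3,5}] in row 1, 1 fits only at r1c5 ⇒ r1c5=1.
Step 6. [r2c5∈{3,5}] across col 5, 3 lands solely at r2c5 ⇒ r2c5=3.
Step 7. [r1c6∈{5}] r1c6's peers cover all but 5 ⇒ r1c6=5.
Step 8. [r6c1∈{2,3}] col 1 places 2 nowhere but r6c1. So r6c1=2.
Step 9. [r1c1∈{3}] only 3 remains possible at r1c1. So r1c1=3.
Step 10. [r4c4∈{1,5}] across row 4, 1 lands solely at r4c4 ⇒ r4c4=1.
Step 11. [r2c4∈{4}] nothing but 4 survives at r2c4. So r2c4=4.
Step 12. [r4c5∈{5}] r4c5 is down to just 5 ⇒ r4c5=5.
Step 13. [r5c2∈{1}] r5c2's peers cover all but 1 ⇒ r5c2=1.
Step 14. [r6c2∈{3}] r6c2 has the single candidate 3, so r6c2=3.
Step 15. [r6c4∈{5}] r6c4's peers cover all but 5 ⇒ r6c4=5.
Step 16. [r2c1∈{5}] only 5 remains possible at r2c1 ⇒ r2c1=5.
Step 17. [r4c2∈{2}] only 2 remains possible at r4c2 ⇒ r4c2=2.
Step 18. [r2c6∈{2}] r2c6 has the single candidate 2. So r2c6=2.
Step 19. [r3c6∈{3}] r3c6 has the single candidate 3 ⇒ r3c6=3.
Step 20. [r1c2∈{4}] r1c2 has the single candidate 4, so r1c2=4.

Answer: 3 4 2 6 1 5 / 5 6 1 4 3 2 / 1 5 6 2 4 3 / 4 2 3 1 5 6 / 6 1 5 3 2 4 / 2 3 4 5 6 1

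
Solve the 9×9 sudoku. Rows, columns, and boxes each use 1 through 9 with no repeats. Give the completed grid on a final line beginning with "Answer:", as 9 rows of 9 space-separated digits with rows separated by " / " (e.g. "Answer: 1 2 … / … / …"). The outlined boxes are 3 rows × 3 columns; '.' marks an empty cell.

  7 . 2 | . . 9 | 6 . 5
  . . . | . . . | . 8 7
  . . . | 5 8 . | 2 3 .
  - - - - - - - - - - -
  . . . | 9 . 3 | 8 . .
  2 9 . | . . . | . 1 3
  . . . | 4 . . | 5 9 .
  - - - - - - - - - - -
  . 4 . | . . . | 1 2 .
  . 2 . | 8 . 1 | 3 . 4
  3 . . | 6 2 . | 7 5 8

Step 1. [r5c4∈{7}] nothing but 7 survives at r5c4, so r5c4=7.
Step 2. [r9c3∈{1,9}] in row 9, 9 fits only at r9c3, so r9c3=9.
Step 3. [r9c2∈{1}] r9c2 is down to just 1. So r9c2=1.
Step 4. [r3c2∈{6}] r3c2 is down to just 6. So r3c2=6.
Step 5. [r6c6∈{2,6,8}] in box 5, 2 fits only at r6c6. So r6c6=2.
Step 6. [r6c9∈{6}] r6c9 is down to just 6, so r6c9=6.
Step 7. [r6c5∈{1}] r6c5 is down to just 1, so r6c5=1.
Step 8. [r6c1∈{8}] r6c1's peers cover all but 8, so r6c1=8.
Step 9. [r2c7∈{4,9}] r2c7 is the only open cell in col 7 admitting 9, so r2c7=9.
Step 10. [r7c3∈{5,6,7,8}] r7c3 is the only open cell in row 7 admitting 8, so r7c3=8.
Step 11. [r8c3∈{5,6,7}] across box 7, 7 lands solely at r8c3, so r8c3=7.
Step 12. [r7c5∈{3,5,7,9}] 7 has one home in col 5: r7c5, so r7c5=7.
Step 13. [r7c6∈{5}] nothing but 5 survives at r7c6. So r7c6=5.
Step 14. [r8c1∈{5,6}] row 8 places 5 nowhere but r8c1, so r8c1=5.
Step 15. [r7c4∈{3}] only 3 remains possible at r7c4 ⇒ r7c4=3.
Step 16. [r9c6∈{4}] nothing but 4 survives at r9c6. So r9c6=4.
Step 17. [r6c3∈{3}] only 3 remains possible at r6c3 ⇒ r6c3=3.
Step 18. [r1c8∈{4}] r1c8 is down to just 4, so r1c8=4.
Step 19. [r2c5∈{3,4,6}] col 5 places 4 nowhere but r2c5. So r2c5=4.
Step 20. [r2c1∈{1}] nothing but 1 survives at r2c1, so r2c1=1.
Step 21. [r2c3∈{5}] r2c3's peers cover all but 5 ⇒ r2c3=5.
Step 22. [r3c3∈{4}] nothing but 4 survives at r3c3, so r3c3=4.
Step 23. [r5c3∈{6}] r5c3 is down to just 6. So r5c3=6.
Step 24. [r4c2∈{5,7}] across col 2, 5 lands solely at r4c2 ⇒ r4c2=5.
Step 25. [r1c2∈{3,8}] row 1 places 8 nowhere but r1c2. So r1c2=8.
Step 26. [r3c9∈{1}] only 1 remains possible at r3c9. So r3c9=1.
Step 27. [r4c8∈{7}] only 7 remains possible at r4c8 ⇒ r4c8=7.
Step 28. [r5c6∈{8}] only 8 remains possible at r5c6 ⇒ r5c6=8.
Step 29. [r1c5∈{3}] r1c5's peers cover all but 3. So r1c5=3.
Step 30. [r4c5∈{6}] r4c5 is down to just 6, so r4c5=6.
Step 31. [r8c8∈{6}] r8c8's peers cover all but 6, so r8c8=6.
Step 32. [r2c2∈{3}] r2c2's peers cover all but 3. So r2c2=3.
Step 33. [r8c5∈{9}] only 9 remains possible at r8c5 ⇒ r8c5=9.
Step 34. [r4c9∈{2}] nothing but 2 survives at r4c9. So r4c9=2.
Step 35. [r5c7∈{4}] only 4 remains possible at r5c7. So r5c7=4.
Step 36. [r1c4∈{1}] r1c4 has the single candidate 1, so r1c4=1.
Step 37. [r3c6∈{7}] r3c6's peers cover all but 7. So r3c6=7.
Step 38. [r7c9∈{9}] r7c9 is down to just 9. So r7c9=9.
Step 39. [r2c4∈{2}] r2c4 is down to just 2 ⇒ r2c4=2.
Step 40. [r5c5∈{5}] nothing but 5 survives at r5c5 ⇒ r5c5=5.
Step 41. [r2c6∈{6}] r2c6 is down to just 6. So r2c6=6.
Step 42. [r3c1∈{9}] r3c1 is down to just 9, so r3c1=9.
Step 43. [r4c1∈{4}] r4c1's peers cover all but 4, so r4c1=4.
Step 44. [r6c2∈{7}] r6c2 is down to just 7. So r6c2=7.
Step 45. [r4c3∈{1}] r4c3's peers cover all but 1, so r4c3=1.
Step 46. [r7c1∈{6}] r7c1's peers cover all but 6 ⇒ r7c1=6.

Answer: 7 8 2 1 3 9 6 4 5 / 1 3 5 2 4 6 9 8 7 / 9 6 4 5 8 7 2 3 1 / 4 5 1 9 6 3 8 7 2 / 2 9 6 7 5 8 4 1 3 / 8 7 3 4 1 2 5 9 6 / 6 4 8 3 7 5 1 2 9 / 5 2 7 8 9 1 3 6 4 / 3 1 9 6 2 4 7 5 8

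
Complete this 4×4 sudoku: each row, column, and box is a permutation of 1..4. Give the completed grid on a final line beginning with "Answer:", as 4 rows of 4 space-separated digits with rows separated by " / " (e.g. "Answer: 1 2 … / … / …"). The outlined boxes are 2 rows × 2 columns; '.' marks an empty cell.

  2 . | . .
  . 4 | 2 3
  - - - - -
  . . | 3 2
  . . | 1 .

Step 1. [r1c2∈{1,3}] across row 1, 3 lands solely at r1c2, so r1c2=3.
Step 2. [r4c4∈{4}] r4c4's peers cover all but 4 ⇒ r4c4=4.
Step 3. [r3c2∈{1}] r3c2's peers cover all but 1. So r3c2=1.
Step 4. [r4c1∈{3}] r4c1's peers cover all but 3. So r4c1=3.
Step 5. [r3c1∈{4}] r3c1 has the single candidate 4 ⇒ r3c1=4.
Step 6. [r4c2∈{2}] nothing but 2 survives at r4c2. So r4c2=2.
Step 7. [r2c1∈{1}] nothing but 1 survives at r2c1, so r2c1=1.
Step 8. [r1c3∈{4}] r1c3 has the single candidate 4, so r1c3=4.
Step 9. [r1c4∈{1}] r1c4 has the single candidate 1 ⇒ r1c4=1.

Answer: 2 3 4 1 / 1 4 2 3 / 4 1 3 2 / 3 2 1 4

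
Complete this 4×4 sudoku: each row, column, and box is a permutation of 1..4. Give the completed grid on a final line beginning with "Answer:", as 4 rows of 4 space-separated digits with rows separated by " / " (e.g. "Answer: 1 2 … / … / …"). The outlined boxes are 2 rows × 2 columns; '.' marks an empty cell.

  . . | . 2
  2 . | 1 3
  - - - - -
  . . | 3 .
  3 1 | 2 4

Step 1. [r2c2∈{4}] only 4 remains possible at r2c2 ⇒ r2c2=4.
Step 2. [r1c2∈{3}] nothing but 3 survives at r1c2 ⇒ r1c2=3.
Step 3. [r1c1∈{1}] nothing but 1 survives at r1c1 ⇒ r1c1=1.
Step 4. [r3c1∈{4}] only 4 remains possible at r3c1. So r3c1=4.
Step 5. [r3c4∈{1}] r3c4 has the single candidate 1, so r3c4=1.
Step 6. [r1c3∈{4}] nothing but 4 survives at r1c3, so r1c3=4.
Step 7. [r3c2∈{2}] r3c2 is down to just 2, so r3c2=2.

Answer: 1 3 4 2 / 2 4 1 3 / 4 2 3 1 / 3 1 2 4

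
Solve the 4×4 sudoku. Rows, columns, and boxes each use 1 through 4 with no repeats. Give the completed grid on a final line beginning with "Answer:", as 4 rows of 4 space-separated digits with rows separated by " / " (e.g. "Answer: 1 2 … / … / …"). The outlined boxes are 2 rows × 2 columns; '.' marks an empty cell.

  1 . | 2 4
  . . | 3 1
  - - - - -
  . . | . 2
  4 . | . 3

Step 1. [r4c2∈{1,2}] in row 4, 2 fits only at r4c2, so r4c2=2.
Step 2. [r3c2∈{1,3}] in col 2, 1 fits only at r3c2, so r3c2=1.
Step 3. [r3c1∈{3}] r3c1 has the single candidate 3 ⇒ r3c1=3.
Step 4. [r1c2∈{3}] r1c2 is down to just 3. So r1c2=3.
Step 5. [r3c3∈{4}] r3c3 is down to just 4. So r3c3=4.
Step 6. [r2c1∈{2}] r2c1 has the single candidate 2 ⇒ r2c1=2.
Step 7. [r4c3∈{1}] r4c3 has the single candidate 1. So r4c3=1.
Step 8. [r2c2∈{4}] r2c2's peers cover all but 4. So r2c2=4.

Answer: 1 3 2 4 / 2 4 3 1 / 3 1 4 2 / 4 2 1 3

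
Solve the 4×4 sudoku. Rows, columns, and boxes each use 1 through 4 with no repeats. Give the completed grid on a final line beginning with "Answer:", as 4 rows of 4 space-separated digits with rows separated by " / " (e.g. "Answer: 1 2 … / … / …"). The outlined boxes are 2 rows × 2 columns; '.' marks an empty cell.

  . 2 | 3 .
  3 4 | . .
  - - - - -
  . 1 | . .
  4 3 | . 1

Step 1. [r4c3∈{2}] r4c3's peers cover all but 2, so r4c3=2.
Step 2. [r1c4∈{4}] nothing but 4 survives at r1c4, so r1c4=4.
Step 3. [r3c3∈{4}] r3c3 is down to just 4, so r3c3=4.
Step 4. [r2c4∈{2}] only 2 remains possible at r2c4 ⇒ r2c4=2.
Step 5. [r3c4∈{3}] r3c4 has the single candidate 3. So r3c4=3.
Step 6. [r2c3∈{1}] r2c3 is down to just 1 ⇒ r2c3=1.
Step 7. [r1c1∈{1}] nothing but 1 survives at r1c1 ⇒ r1c1=1.
Step 8. [r3c1∈{2}] r3c1's peers cover all but 2, so r3c1=2.

Answer: 1 2 3 4 / 3 4 1 2 / 2 1 4 3 / 4 3 2 1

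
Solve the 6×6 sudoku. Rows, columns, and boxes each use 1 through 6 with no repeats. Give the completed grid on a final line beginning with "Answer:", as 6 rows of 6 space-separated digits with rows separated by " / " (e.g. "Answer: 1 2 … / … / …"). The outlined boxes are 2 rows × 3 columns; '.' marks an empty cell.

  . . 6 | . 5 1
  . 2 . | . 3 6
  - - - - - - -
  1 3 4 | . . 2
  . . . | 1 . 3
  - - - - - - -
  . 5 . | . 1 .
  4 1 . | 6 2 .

Step 1. [r5c4∈{3,4}] col 4 places 3 nowhere but r5c4 ⇒ r5c4=3.
Step 2. [r5c1∈{2,6}] row 5 places 6 nowhere but r5c1. So r5c1=6.
Step 3. [r4c1∈{2,5}] across col 1, 2 lands solely at r4c1 ⇒ r4c1=2.
Step 4. [r4c5∈{4,6}] r4c5 is the only open cell in row 4 admitting 4, so r4c5=4.
Step 5. [r2c4∈{4}] r2c4's peers cover all but 4. So r2c4=4.
Step 6. [r2c1∈{5}] only 5 remains possible at r2c1 ⇒ r2c1=5.
Step 7. [r1c1∈{3}] r1c1 has the single candidate 3, so r1c1=3.
Step 8. [r3c4∈{5}] nothing but 5 survives at r3c4 ⇒ r3c4=5.
Step 9. [r4c2∈{6}] only 6 remains possible at r4c2. So r4c2=6.
Step 10. [r1c4∈{2}] r1c4's peers cover all but 2, so r1c4=2.
Step 11. [r1c2∈{4}] nothing but 4 survives at r1c2. So r1c2=4.
Step 12. [r3c5∈{6}] r3c5's peers cover all but 6. So r3c5=6.
Step 13. [r2c3∈{1}] nothing but 1 survives at r2c3 ⇒ r2c3=1.
Step 14. [r4c3∈{5}] nothing but 5 survives at r4c3. So r4c3=5.
Step 15. [r5c3∈{2}] only 2 remains possible at r5c3. So r5c3=2.
Step 16. [r6c3∈{3}] r6c3 is down to just 3. So r6c3=3.
Step 17. [r5c6∈{4}] nothing but 4 survives at r5c6. So r5c6=4.
Step 18. [r6c6∈{5}] only 5 remains possible at r6c6 ⇒ r6c6=5.

Answer: 3 4 6 2 5 1 / 5 2 1 4 3 6 / 1 3 4 5 6 2 / 2 6 5 1 4 3 / 6 5 2 3 1 4 / 4 1 3 6 2 5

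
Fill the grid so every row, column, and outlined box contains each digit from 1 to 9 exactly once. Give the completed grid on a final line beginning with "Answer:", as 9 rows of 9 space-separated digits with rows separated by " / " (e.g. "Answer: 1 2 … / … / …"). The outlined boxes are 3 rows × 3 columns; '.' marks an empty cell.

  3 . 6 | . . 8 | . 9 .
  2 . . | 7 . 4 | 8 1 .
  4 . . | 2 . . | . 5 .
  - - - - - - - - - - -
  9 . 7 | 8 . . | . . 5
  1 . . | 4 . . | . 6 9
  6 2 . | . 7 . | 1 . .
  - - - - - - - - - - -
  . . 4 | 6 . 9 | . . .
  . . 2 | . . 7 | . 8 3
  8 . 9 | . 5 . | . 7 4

Step 1. [r1c5∈{1}] r1c5 has the single candidate 1. So r1c5=1.
Step 2. [r2c5∈{3,6,9}] across row 2, 3 lands solely at r2c5 ⇒ r2c5=3.
Step 3. [r7c2∈{1,3,5,7}] in row 7, 3 fits only at r7c2, so r7c2=3.
Step 4. [r7c8∈{2}] r7c8 has the single candidate 2, so r7c8=2.
Step 5. [r3c6∈{6}] r3c6 has the single candidate 6 ⇒ r3c6=6.
Step 6. [r2c3∈{5}] r2c3's peers cover all but 5 ⇒ r2c3=5.
Step 7. [r5c5∈{2}] r5c5 is down to just 2. So r5c5=2.
Step 8. [r3c9∈{7}] r3c9 is down to just 7, so r3c9=7.
Step 9. [r4c7∈{2,3,4}] row 4 places 2 nowhere but r4c7, so r4c7=2.
Step 10. [r5c2∈{5,8}] box 4 places 5 nowhere but r5c2, so r5c2=5.
Step 11. [r5c6∈{3}] nothing but 3 survives at r5c6. So r5c6=3.
Step 12. [r8c4∈{1}] nothing but 1 survives at r8c4. So r8c4=1.
Step 13. [r3c2∈{1,8,9}] across col 2, 8 lands solely at r3c2, so r3c2=8.
Step 14. [r8c2∈{6}] nothing but 6 survives at r8c2, so r8c2=6.
Step 15. [r6c3∈{3,8}] 3 has one home in col 3: r6c3, so r6c3=3.
Step 16. [r8c1∈{5}] r8c1 has the single candidate 5. So r8c1=5.
Step 17. [r4c8∈{3,4}] r4c8 is the only open cell in row 4 admitting 3, so r4c8=3.
Step 18. [r6c6∈{5}] r6c6 is down to just 5. So r6c6=5.
Step 19. [r4c6∈{1}] r4c6's peers cover all but 1, so r4c6=1.
Step 20. [r8c5∈{4}] r8c5 is down to just 4, so r8c5=4.
Step 21. [r1c2∈{7}] r1c2 is down to just 7 ⇒ r1c2=7.
Step 22. [r6c4∈{9}] only 9 remains possible at r6c4. So r6c4=9.
Step 23. [r9c2∈{1}] only 1 remains possible at r9c2, so r9c2=1.
Step 24. [r2c2∈{9}] only 9 remains possible at r2c2 ⇒ r2c2=9.
Step 25. [r3c5∈{9}] nothing but 9 survives at r3c5 ⇒ r3c5=9.
Step 26. [r2c9∈{6}] nothing but 6 survives at r2c9. So r2c9=6.
Step 27. [r5c7∈{7}] only 7 remains possible at r5c7 ⇒ r5c7=7.
Step 28. [r9c7∈{6}] r9c7 has the single candidate 6. So r9c7=6.
Step 29. [r6c8∈{4}] r6c8 has the single candidate 4. So r6c8=4.
Step 30. [r1c9∈{2}] r1c9 has the single candidate 2, so r1c9=2.
Step 31. [r8c7∈{9}] nothing but 9 survives at r8c7. So r8c7=9.
Step 32. [r7c7∈{5}] r7c7 is down to just 5, so r7c7=5.
Step 33. [r5c3∈{8}] r5c3 has the single candidate 8, so r5c3=8.
Step 34. [r7c5∈{8}] only 8 remains possible at r7c5. So r7c5=8.
Step 35. [r1c4∈{5}] r1c4 has the single candidate 5 ⇒ r1c4=5.
Step 36. [r3c3∈{1}] only 1 remains possible at r3c3 ⇒ r3c3=1.
Step 37. [r9c4∈{3}] nothing but 3 survives at r9c4, so r9c4=3.
Step 38. [r9c6∈{2}] r9c6's peers cover all but 2, so r9c6=2.
Step 39. [r3c7∈{3}] r3c7's peers cover all but 3, so r3c7=3.
Step 40. [r4c2∈{4}] r4c2 is down to just 4. So r4c2=4.
Step 41. [r4c5∈{6}] r4c5 is down to just 6, so r4c5=6.
Step 42. [r1c7∈{4}] r1c7's peers cover all but 4. So r1c7=4.
Step 43. [r6c9∈{8}] only 8 remains possible at r6c9. So r6c9=8.
Step 44. [r7c9∈{1}] nothing but 1 survives at r7c9, so r7c9=1.
Step 45. [r7c1∈{7}] nothing but 7 survives at r7c1 ⇒ r7c1=7.

Answer: 3 7 6 5 1 8 4 9 2 / 2 9 5 7 3 4 8 1 6 / 4 8 1 2 9 6 3 5 7 / 9 4 7 8 6 1 2 3 5 / 1 5 8 4 2 3 7 6 9 / 6 2 3 9 7 5 1 4 8 / 7 3 4 6 8 9 5 2 1 / 5 6 2 1 4 7 9 8 3 / 8 1 9 3 5 2 6 7 4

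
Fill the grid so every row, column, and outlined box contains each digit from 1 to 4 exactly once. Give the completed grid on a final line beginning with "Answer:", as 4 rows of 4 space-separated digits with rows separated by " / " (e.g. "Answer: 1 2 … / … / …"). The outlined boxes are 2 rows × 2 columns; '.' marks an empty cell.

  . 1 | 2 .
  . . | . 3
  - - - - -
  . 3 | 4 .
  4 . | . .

Step 1. [r4c2∈{2}] r4c2's peers cover all but 2 ⇒ r4c2=2.
Step 2. [r4c4∈{1}] nothing but 1 survives at r4c4 ⇒ r4c4=1.
Step 3. [r4c3∈{3}] r4c3 has the single candidate 3, so r4c3=3.
Step 4. [r2c1∈{2}] r2c1 has the single candidate 2, so r2c1=2.
Step 5. [r3c1∈{1}] r3c1's peers cover all but 1 ⇒ r3c1=1.
Step 6. [r2c2∈{4}] nothing but 4 survives at r2c2 ⇒ r2c2=4.
Step 7. [r1c4∈{4}] only 4 remains possible at r1c4. So r1c4=4.
Step 8. [r1c1∈{3}] r1c1's peers cover all but 3 ⇒ r1c1=3.
Step 9. [r2c3∈{1}] r2c3's peers cover all but 1, so r2c3=1.
Step 10. [r3c4∈{2}] r3c4 has the single candidate 2. So r3c4=2.

Answer: 3 1 2 4 / 2 4 1 3 / 1 3 4 2 / 4 2 3 1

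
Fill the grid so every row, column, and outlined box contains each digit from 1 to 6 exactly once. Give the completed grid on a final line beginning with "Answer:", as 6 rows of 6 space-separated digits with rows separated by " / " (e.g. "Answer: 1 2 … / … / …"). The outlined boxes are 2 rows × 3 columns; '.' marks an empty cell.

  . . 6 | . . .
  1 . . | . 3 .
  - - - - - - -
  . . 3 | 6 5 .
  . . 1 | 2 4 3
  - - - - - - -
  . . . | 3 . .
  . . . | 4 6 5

Step 1. [r6c3∈{2}] only 2 remains possible at r6c3. So r6c3=2.
Step 2. [r2c4∈{5}] nothing but 5 survives at r2c4 ⇒ r2c4=5.
Step 3. [r2c3∈{4}] nothing but 4 survives at r2c3, so r2c3=4.
Step 4. [r2c2∈{2}] r2c2 is down to just 2. So r2c2=2.
Step 5. [r1c4∈{1}] r1c4's peers cover all but 1. So r1c4=1.
Step 6. [r5c5∈{1,2}] r5c5 is the only open cell in col 5 admitting 1, so r5c5=1.
Step 7. [r3c2∈{4}] r3c2's peers cover all but 4. So r3c2=4.
Step 8. [r6c1∈{3}] r6c1 has the single candidate 3 ⇒ r6c1=3.
Step 9. [r1c1∈{5}] r1c1's peers cover all but 5. So r1c1=5.
Step 10. [r4c1∈{6}] r4c1 is down to just 6. So r4c1=6.
Step 11. [r5c3∈{5}] r5c3's peers cover all but 5, so r5c3=5.
Step 12. [r1c5∈{2}] only 2 remains possible at r1c5. So r1c5=2.
Step 13. [r2c6∈{6}] r2c6 has the single candidate 6 ⇒ r2c6=6.
Step 14. [r3c1∈{2}] only 2 remains possible at r3c1 ⇒ r3c1=2.
Step 15. [r5c1∈{4}] only 4 remains possible at r5c1. So r5c1=4.
Step 16. [r1c2∈{3}] r1c2 is down to just 3. So r1c2=3.
Step 17. [r5c6∈{2}] r5c6 is down to just 2. So r5c6=2.
Step 18. [r4c2∈{5}] only 5 remains possible at r4c2, so r4c2=5.
Step 19. [r6c2∈{1}] r6c2's peers cover all but 1 ⇒ r6c2=1.
Step 20. [r1c6∈{4}] r1c6's peers cover all but 4, so r1c6=4.
Step 21. [r5c2∈{6}] only 6 remains possible at r5c2 ⇒ r5c2=6.
Step 22. [r3c6∈{1}] only 1 remains possible at r3c6. So r3c6=1.

Answer: 5 3 6 1 2 4 / 1 2 4 5 3 6 / 2 4 3 6 5 1 / 6 5 1 2 4 3 / 4 6 5 3 1 2 / 3 1 2 4 6 5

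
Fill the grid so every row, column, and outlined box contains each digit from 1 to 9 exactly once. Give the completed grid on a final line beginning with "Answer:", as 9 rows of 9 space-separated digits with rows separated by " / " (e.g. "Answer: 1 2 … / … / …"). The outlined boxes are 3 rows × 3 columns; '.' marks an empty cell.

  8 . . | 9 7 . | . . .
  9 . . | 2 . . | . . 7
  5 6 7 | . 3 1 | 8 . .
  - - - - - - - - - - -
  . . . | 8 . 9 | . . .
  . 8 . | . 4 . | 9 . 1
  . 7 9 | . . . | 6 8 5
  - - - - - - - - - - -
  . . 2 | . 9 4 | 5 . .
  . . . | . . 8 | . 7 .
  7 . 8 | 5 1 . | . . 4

Step 1. [r6c1∈{1,2,3,4}] in row 6, 4 fits only at r6c1, so r6c1=4.
Step 2. [r1c2∈{1,2,3,4}] box 1 places 2 nowhere but r1c2 ⇒ r1c2=2.
Step 3. [r5c6∈{2,3,5,6,7}] in col 6, 7 fits only at r5c6, so r5c6=7.
Step 4. [r4c5∈{2,5,6}] in box 5, 5 fits only at r4c5. So r4c5=5.
Step 5. [r8c2∈{1,3,4,5,9}] col 2 places 5 nowhere but r8c2 ⇒ r8c2=5.
Step 6. [r2c2∈{1,3,4}] across col 2, 4 lands solely at r2c2, so r2c2=4.
Step 7. [r5c4∈{3,6}] box 5 places 6 nowhere but r5c4 ⇒ r5c4=6.
Step 8. [r8c4∈{3}] nothing but 3 survives at r8c4, so r8c4=3.
Step 9. [r8c9∈{2,6,9}] 9 has one home in row 8: r8c9 ⇒ r8c9=9.
Step 10. [r4c7∈{2,3,4,7}] across row 4, 7 lands solely at r4c7 ⇒ r4c7=7.
Step 11. [r1c7∈{1,3,4}] in col 7, 4 fits only at r1c7, so r1c7=4.
Step 12. [r4c8∈{2,3,4}] in row 4, 4 fits only at r4c8 ⇒ r4c8=4.
Step 13. [r3c9∈{2}] nothing but 2 survives at r3c9. So r3c9=2.
Step 14. [r4c9∈{3}] only 3 remains possible at r4c9 ⇒ r4c9=3.
Step 15. [r1c9∈{6}] r1c9 has the single candidate 6 ⇒ r1c9=6.
Step 16. [r4c2∈{1}] r4c2's peers cover all but 1. So r4c2=1.
Step 17. [r7c2∈{3}] r7c2's peers cover all but 3 ⇒ r7c2=3.
Step 18. [r5c8∈{2}] only 2 remains possible at r5c8 ⇒ r5c8=2.
Step 19. [r6c5∈{2}] nothing but 2 survives at r6c5, so r6c5=2.
Step 20. [r8c5∈{6}] only 6 remains possible at r8c5. So r8c5=6.
Step 21. [r7c1∈{1,6}] across box 7, 6 lands solely at r7c1, so r7c1=6.
Step 22. [r7c8∈{1}] nothing but 1 survives at r7c8, so r7c8=1.
Step 23. [r1c3∈{1,3}] r1c3 is the only open cell in row 1 admitting 1 ⇒ r1c3=1.
Step 24. [r1c8∈{3,5}] in row 1, 3 fits only at r1c8. So r1c8=3.
Step 25. [r2c3∈{3}] only 3 remains possible at r2c3, so r2c3=3.
Step 26. [r2c6∈{5,6}] 6 has one home in row 2: r2c6 ⇒ r2c6=6.
Step 27. [r8c7∈{2}] only 2 remains possible at r8c7, so r8c7=2.
Step 28. [r6c6∈{3}] nothing but 3 survives at r6c6 ⇒ r6c6=3.
Step 29. [r9c7∈{3}] r9c7's peers cover all but 3 ⇒ r9c7=3.
Step 30. [r9c6∈{2}] r9c6's peers cover all but 2 ⇒ r9c6=2.
Step 31. [r1c6∈{5}] nothing but 5 survives at r1c6, so r1c6=5.
Step 32. [r5c1∈{3}] r5c1's peers cover all but 3. So r5c1=3.
Step 33. [r7c4∈{7}] r7c4 is down to just 7, so r7c4=7.
Step 34. [r6c4∈{1}] r6c4 is down to just 1, so r6c4=1.
Step 35. [r8c3∈{4}] r8c3 has the single candidate 4. So r8c3=4.
Step 36. [r2c8∈{5}] only 5 remains possible at r2c8 ⇒ r2c8=5.
Step 37. [r4c1∈{2}] r4c1 has the single candidate 2. So r4c1=2.
Step 38. [r3c8∈{9}] r3c8 is down to just 9, so r3c8=9.
Step 39. [r3c4∈{4}] r3c4 is down to just 4. So r3c4=4.
Step 40. [r9c8∈{6}] nothing but 6 survives at r9c8, so r9c8=6.
Step 41. [r4c3∈{6}] nothing but 6 survives at r4c3, so r4c3=6.
Step 42. [r7c9∈{8}] r7c9's peers cover all but 8, so r7c9=8.
Step 43. [r9c2∈{9}] only 9 remains possible at r9c2 ⇒ r9c2=9.
Step 44. [r2c7∈{1}] nothing but 1 survives at r2c7 ⇒ r2c7=1.
Step 45. [r8c1∈{1}] r8c1 is down to just 1, so r8c1=1.
Step 46. [r5c3∈{5}] r5c3 has the single candidate 5, so r5c3=5.
Step 47. [r2c5∈{8}] only 8 remains possible at r2c5. So r2c5=8.

Answer: 8 2 1 9 7 5 4 3 6 / 9 4 3 2 8 6 1 5 7 / 5 6 7 4 3 1 8 9 2 / 2 1 6 8 5 9 7 4 3 / 3 8 5 6 4 7 9 2 1 / 4 7 9 1 2 3 6 8 5 / 6 3 2 7 9 4 5 1 8 / 1 5 4 3 6 8 2 7 9 / 7 9 8 5 1 2 3 6 4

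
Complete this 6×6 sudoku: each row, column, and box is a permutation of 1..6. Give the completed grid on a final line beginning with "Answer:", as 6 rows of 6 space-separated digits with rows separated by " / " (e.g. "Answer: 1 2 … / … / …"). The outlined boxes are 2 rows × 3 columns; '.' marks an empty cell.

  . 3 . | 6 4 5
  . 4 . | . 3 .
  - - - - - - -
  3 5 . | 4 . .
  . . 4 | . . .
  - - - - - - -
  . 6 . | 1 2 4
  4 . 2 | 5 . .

Step 1. [r2c6∈{1,2}] in box 2, 1 fits only at r2c6 ⇒ r2c6=1.
Step 2. [r4c2∈{1,2}] r4c2 is the only open cell in col 2 admitting 2, so r4c2=2.
Step 3. [r6c5∈{6}] r6c5 has the single candidate 6. So r6c5=6.
Step 4. [r1c3∈{1}] nothing but 1 survives at r1c3, so r1c3=1.
Step 5. [r3c3∈{6}] r3c3's peers cover all but 6, so r3c3=6.
Step 6. [r5c1∈{5}] r5c1 has the single candidate 5, so r5c1=5.
Step 7. [r6c6∈{3}] nothing but 3 survives at r6c6 ⇒ r6c6=3.
Step 8. [r2c1∈{2,6}] r2c1 is the only open cell in row 2 admitting 6. So r2c1=6.
Step 9. [r3c5∈{1}] r3c5 has the single candidate 1. So r3c5=1.
Step 10. [r4c4∈{3}] r4c4 is down to just 3, so r4c4=3.
Step 11. [r4c5∈{5}] r4c5 has the single candidate 5 ⇒ r4c5=5.
Step 12. [r2c3∈{5}] r2c3's peers cover all but 5 ⇒ r2c3=5.
Step 13. [r3c6∈{2}] nothing but 2 survives at r3c6, so r3c6=2.
Step 14. [r6c2∈{1}] r6c2 is down to just 1 ⇒ r6c2=1.
Step 15. [r1c1∈{2}] r1c1's peers cover all but 2, so r1c1=2.
Step 16. [r4c1∈{1}] only 1 remains possible at r4c1, so r4c1=1.
Step 17. [r2c4∈{2}] only 2 remains possible at r2c4. So r2c4=2.
Step 18. [r4c6∈{6}] nothing but 6 survives at r4c6 ⇒ r4c6=6.
Step 19. [r5c3∈{3}] nothing but 3 survives at r5c3, so r5c3=3.

Answer: 2 3 1 6 4 5 / 6 4 5 2 3 1 / 3 5 6 4 1 2 / 1 2 4 3 5 6 / 5 6 3 1 2 4 / 4 1 2 5 6 3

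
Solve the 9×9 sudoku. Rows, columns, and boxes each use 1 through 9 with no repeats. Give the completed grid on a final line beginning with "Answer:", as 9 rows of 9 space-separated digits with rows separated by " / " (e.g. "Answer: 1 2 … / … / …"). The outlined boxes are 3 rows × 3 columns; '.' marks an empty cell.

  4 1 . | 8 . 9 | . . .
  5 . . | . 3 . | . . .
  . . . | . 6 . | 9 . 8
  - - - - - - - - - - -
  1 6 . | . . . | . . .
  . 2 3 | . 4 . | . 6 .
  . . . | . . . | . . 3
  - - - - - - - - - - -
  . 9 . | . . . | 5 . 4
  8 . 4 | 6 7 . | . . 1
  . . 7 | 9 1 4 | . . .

Step 1. [r7c8∈{2,3,7,8}] across row 7, 7 lands solely at r7c8 ⇒ r7c8=7.
Step 2. [r8c6∈{2,3,5}] in box 8, 5 fits only at r8c6, so r8c6=5.
Step 3. [r3c3∈{2}] r3c3 has the single candidate 2. So r3c3=2.
Step 4. [r8c2∈{3}] nothing but 3 survives at r8c2 ⇒ r8c2=3.
Step 5. [r8c7∈{2}] r8c7's peers cover all but 2, so r8c7=2.
Step 6. [r6c2∈{4,5,7,8}] across col 2, 4 lands solely at r6c2, so r6c2=4.
Step 7. [r9c9∈{6}] r9c9 has the single candidate 6 ⇒ r9c9=6.
Step 8. [r2c3∈{6,8,9}] row 2 places 9 nowhere but r2c3, so r2c3=9.
Step 9. [r6c6∈{1,2,6,7,8}] row 6 places 6 nowhere but r6c6, so r6c6=6.
Step 10. [r3c2∈{7}] nothing but 7 survives at r3c2, so r3c2=7.
Step 11. [r3c6∈{1}] r3c6's peers cover all but 1. So r3c6=1.
Step 12. [r2c7∈{1,4,6,7}] 6 has one home in row 2: r2c7. So r2c7=6.
Step 13. [r2c8∈{1,2,4}] across row 2, 1 lands solely at r2c8. So r2c8=1.
Step 14. [r3c8∈{3,4,5}] box 3 places 4 nowhere but r3c8, so r3c8=4.
Step 15. [r3c4∈{5}] nothing but 5 survives at r3c4 ⇒ r3c4=5.
Step 16. [r1c5∈{2}] r1c5 has the single candidate 2 ⇒ r1c5=2.
Step 17. [r5c9∈{5,7,9}] row 5 places 5 nowhere but r5c9, so r5c9=5.
Step 18. [r4c9∈{2,7,9}] 9 has one home in col 9: r4c9, so r4c9=9.
Step 19. [r2c6∈{7}] only 7 remains possible at r2c6 ⇒ r2c6=7.
Step 20. [r5c6∈{8}] r5c6 is down to just 8, so r5c6=8.
Step 21. [r4c5∈{5}] r4c5's peers cover all but 5, so r4c5=5.
Step 22. [r4c3∈{8}] r4c3 has the single candidate 8. So r4c3=8.
Step 23. [r4c8∈{2}] only 2 remains possible at r4c8 ⇒ r4c8=2.
Step 24. [r6c4∈{1,2,7}] in row 6, 2 fits only at r6c4 ⇒ r6c4=2.
Step 25. [r6c7∈{1,7,8}] r6c7 is the only open cell in row 6 admitting 1 ⇒ r6c7=1.
Step 26. [r5c7∈{7}] nothing but 7 survives at r5c7 ⇒ r5c7=7.
Step 27. [r1c7∈{3}] r1c7's peers cover all but 3. So r1c7=3.
Step 28. [r7c1∈{2,6}] col 1 places 6 nowhere but r7c1. So r7c1=6.
Step 29. [r7c4∈{3}] r7c4 is down to just 3 ⇒ r7c4=3.
Step 30. [r9c7∈{8}] only 8 remains possible at r9c7, so r9c7=8.
Step 31. [r6c1∈{7,9}] in row 6, 7 fits only at r6c1 ⇒ r6c1=7.
Step 32. [r1c9∈{7}] r1c9's peers cover all but 7, so r1c9=7.
Step 33. [r5c1∈{9}] only 9 remains possible at r5c1. So r5c1=9.
Step 34. [r5c4∈{1}] nothing but 1 survives at r5c4, so r5c4=1.
Step 35. [r4c4∈{7}] r4c4 has the single candidate 7 ⇒ r4c4=7.
Step 36. [r9c1∈{2}] r9c1 has the single candidate 2 ⇒ r9c1=2.
Step 37. [r6c5∈{9}] r6c5's peers cover all but 9 ⇒ r6c5=9.
Step 38. [r4c6∈{3}] nothing but 3 survives at r4c6. So r4c6=3.
Step 39. [r7c6∈{2}] nothing but 2 survives at r7c6. So r7c6=2.
Step 40. [r7c5∈{8}] only 8 remains possible at r7c5. So r7c5=8.
Step 41. [r9c2∈{5}] nothing but 5 survives at r9c2, so r9c2=5.
Step 42. [r3c1∈{3}] r3c1 has the single candidate 3. So r3c1=3.
Step 43. [r1c8∈{5}] r1c8 has the single candidate 5, so r1c8=5.
Step 44. [r1c3∈{6}] r1c3 has the single candidate 6. So r1c3=6.
Step 45. [r9c8∈{3}] only 3 remains possible at r9c8 ⇒ r9c8=3.
Step 46. [r8c8∈{9}] r8c8 has the single candidate 9. So r8c8=9.
Step 47. [r2c4∈{4}] r2c4 is down to just 4. So r2c4=4.
Step 48. [r6c8∈{8}] r6c8 has the single candidate 8 ⇒ r6c8=8.
Step 49. [r6c3∈{5}] r6c3 is down to just 5 ⇒ r6c3=5.
Step 50. [r2c9∈{2}] only 2 remains possible at r2c9. So r2c9=2.
Step 51. [r2c2∈{8}] r2c2 has the single candidate 8. So r2c2=8.
Step 52. [r4c7∈{4}] r4c7 is down to just 4 ⇒ r4c7=4.
Step 53. [r7c3∈{1}] nothing but 1 survives at r7c3 ⇒ r7c3=1.

Answer: 4 1 6 8 2 9 3 5 7 / 5 8 9 4 3 7 6 1 2 / 3 7 2 5 6 1 9 4 8 / 1 6 8 7 5 3 4 2 9 / 9 2 3 1 4 8 7 6 5 / 7 4 5 2 9 6 1 8 3 / 6 9 1 3 8 2 5 7 4 / 8 3 4 6 7 5 2 9 1 / 2 5 7 9 1 4 8 3 6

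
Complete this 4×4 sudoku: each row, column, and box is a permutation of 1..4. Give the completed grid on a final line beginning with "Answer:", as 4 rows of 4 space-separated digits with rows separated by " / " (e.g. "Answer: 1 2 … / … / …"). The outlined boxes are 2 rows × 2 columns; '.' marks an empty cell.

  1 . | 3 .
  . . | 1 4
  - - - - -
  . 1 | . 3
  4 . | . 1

Step 1. [r3c1∈{2}] nothing but 2 survives at r3c1 ⇒ r3c1=2.
Step 2. [r2c2∈{2,3}] across row 2, 2 lands solely at r2c2 ⇒ r2c2=2.
Step 3. [r4c2∈{3}] r4c2 is down to just 3. So r4c2=3.
Step 4. [r4c3∈{2}] r4c3's peers cover all but 2. So r4c3=2.
Step 5. [r1c2∈{4}] r1c2 is down to just 4, so r1c2=4.
Step 6. [r3c3∈{4}] r3c3 is down to just 4. So r3c3=4.
Step 7. [r1c4∈{2}] r1c4 is down to just 2, so r1c4=2.
Step 8. [r2c1∈{3}] r2c1's peers cover all but 3. So r2c1=3.

Answer: 1 4 3 2 / 3 2 1 4 / 2 1 4 3 / 4 3 2 1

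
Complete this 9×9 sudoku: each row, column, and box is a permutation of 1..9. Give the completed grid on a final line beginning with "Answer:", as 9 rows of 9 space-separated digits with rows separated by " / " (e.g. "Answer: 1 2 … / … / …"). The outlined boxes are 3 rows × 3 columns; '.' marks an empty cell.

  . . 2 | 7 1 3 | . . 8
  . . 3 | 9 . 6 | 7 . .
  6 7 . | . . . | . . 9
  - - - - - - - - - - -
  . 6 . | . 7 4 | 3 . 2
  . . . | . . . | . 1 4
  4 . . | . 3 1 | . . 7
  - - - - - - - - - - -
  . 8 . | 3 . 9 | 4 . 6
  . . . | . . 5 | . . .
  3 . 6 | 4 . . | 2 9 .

Step 1. [r8c4∈{1,2,6,8}] across col 4, 1 lands solely at r8c4, so r8c4=1.
Step 2. [r5c5∈{2,5,6,8,9}] col 5 places 9 nowhere but r5c5 ⇒ r5c5=9.
Step 3. [r6c7∈{5,6,8,9}] across col 7, 9 lands solely at r6c7, so r6c7=9.
Step 4. [r7c5∈{2}] r7c5 has the single candidate 2 ⇒ r7c5=2.
Step 5. [r9c5∈{8}] nothing but 8 survives at r9c5 ⇒ r9c5=8.
Step 6. [r2c1∈{1,5,8}] across row 2, 8 lands solely at r2c1 ⇒ r2c1=8.
Step 7. [r3c8∈{2,3,4,5}] row 3 places 3 nowhere but r3c8, so r3c8=3.
Step 8. [r9c9∈{1,5}] box 9 places 1 nowhere but r9c9, so r9c9=1.
Step 9. [r7c8∈{5,7}] 5 has one home in box 9: r7c8, so r7c8=5.
Step 10. [r5c7∈{5,6,8}] 5 has one home in box 6: r5c7. So r5c7=5.
Step 11. [r4c8∈{8}] r4c8 is down to just 8 ⇒ r4c8=8.
Step 12. [r4c4∈{5}] nothing but 5 survives at r4c4, so r4c4=5.
Step 13. [r1c1∈{5,9}] r1c1 is the only open cell in col 1 admitting 5 ⇒ r1c1=5.
Step 14. [r5c4∈{2,6,8}] in row 5, 6 fits only at r5c4. So r5c4=6.
Step 15. [r1c2∈{4,9}] across row 1, 9 lands solely at r1c2, so r1c2=9.
Step 16. [r8c8∈{7}] r8c8 has the single candidate 7, so r8c8=7.
Step 17. [r1c8∈{4,6}] across row 1, 4 lands solely at r1c8. So r1c8=4.
Step 18. [r3c5∈{4,5}] r3c5 is the only open cell in row 3 admitting 5. So r3c5=5.
Step 19. [r3c3∈{1,4}] r3c3 is the only open cell in row 3 admitting 4 ⇒ r3c3=4.
Step 20. [r6c3∈{5,8}] col 3 places 5 nowhere but r6c3. So r6c3=5.
Step 21. [r6c2∈{2}] r6c2's peers cover all but 2, so r6c2=2.
Step 22. [r5c6∈{2,8}] row 5 places 2 nowhere but r5c6 ⇒ r5c6=2.
Step 23. [r5c1∈{7}] r5c1 has the single candidate 7. So r5c1=7.
Step 24. [r8c3∈{9}] r8c3's peers cover all but 9, so r8c3=9.
Step 25. [r4c3∈{1}] r4c3 is down to just 1. So r4c3=1.
Step 26. [r3c4∈{2,8}] r3c4 is the only open cell in row 3 admitting 2. So r3c4=2.
Step 27. [r3c7∈{1}] only 1 remains possible at r3c7 ⇒ r3c7=1.
Step 28. [r8c9∈{3}] r8c9 is down to just 3, so r8c9=3.
Step 29. [r9c2∈{5}] r9c2's peers cover all but 5, so r9c2=5.
Step 30. [r2c5∈{4}] only 4 remains possible at r2c5, so r2c5=4.
Step 31. [r2c9∈{5}] r2c9 is down to just 5 ⇒ r2c9=5.
Step 32. [r6c8∈{6}] r6c8 is down to just 6 ⇒ r6c8=6.
Step 33. [r8c5∈{6}] nothing but 6 survives at r8c5 ⇒ r8c5=6.
Step 34. [r7c3∈{7}] r7c3 is down to just 7, so r7c3=7.
Step 35. [r2c2∈{1}] r2c2 has the single candidate 1, so r2c2=1.
Step 36. [r1c7∈{6}] r1c7 has the single candidate 6. So r1c7=6.
Step 37. [r7c1∈{1}] r7c1 has the single candidate 1. So r7c1=1.
Step 38. [r8c1∈{2}] r8c1 is down to just 2. So r8c1=2.
Step 39. [r8c7∈{8}] nothing but 8 survives at r8c7. So r8c7=8.
Step 40. [r6c4∈{8}] only 8 remains possible at r6c4. So r6c4=8.
Step 41. [r5c2∈{3}] nothing but 3 survives at r5c2. So r5c2=3.
Step 42. [r2c8∈{2}] nothing but 2 survives at r2c8, so r2c8=2.
Step 43. [r3c6∈{8}] r3c6 has the single candidate 8. So r3c6=8.
Step 44. [r9c6∈{7}] nothing but 7 survives at r9c6 ⇒ r9c6=7.
Step 45. [r4c1∈{9}] r4c1's peers cover all but 9. So r4c1=9.
Step 46. [r5c3∈{8}] r5c3's peers cover all but 8. So r5c3=8.
Step 47. [r8c2∈{4}] r8c2 has the single candidate 4, so r8c2=4.

Answer: 5 9 2 7 1 3 6 4 8 / 8 1 3 9 4 6 7 2 5 / 6 7 4 2 5 8 1 3 9 / 9 6 1 5 7 4 3 8 2 / 7 3 8 6 9 2 5 1 4 / 4 2 5 8 3 1 9 6 7 / 1 8 7 3 2 9 4 5 6 / 2 4 9 1 6 5 8 7 3 / 3 5 6 4 8 7 2 9 1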